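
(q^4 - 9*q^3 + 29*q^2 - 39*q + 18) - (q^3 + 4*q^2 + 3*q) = q^4 - 10*q^3 + 25*q^2 - 42*q + 18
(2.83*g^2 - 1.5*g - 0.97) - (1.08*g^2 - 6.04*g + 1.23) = 1.75*g^2 + 4.54*g - 2.2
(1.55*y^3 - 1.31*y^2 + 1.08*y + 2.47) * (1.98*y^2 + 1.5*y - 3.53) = 3.069*y^5 - 0.2688*y^4 - 5.2981*y^3 + 11.1349*y^2 - 0.1074*y - 8.7191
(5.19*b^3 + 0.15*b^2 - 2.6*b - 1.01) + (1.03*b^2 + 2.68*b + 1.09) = 5.19*b^3 + 1.18*b^2 + 0.0800000000000001*b + 0.0800000000000001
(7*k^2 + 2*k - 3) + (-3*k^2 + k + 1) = 4*k^2 + 3*k - 2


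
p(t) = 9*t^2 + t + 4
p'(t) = 18*t + 1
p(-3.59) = 116.40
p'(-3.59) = -63.62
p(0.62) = 8.08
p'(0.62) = 12.16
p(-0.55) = 6.17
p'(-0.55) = -8.90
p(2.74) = 74.31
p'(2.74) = 50.32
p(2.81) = 77.87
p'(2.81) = 51.58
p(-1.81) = 31.67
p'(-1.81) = -31.58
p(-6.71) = 402.51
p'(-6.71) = -119.78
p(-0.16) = 4.07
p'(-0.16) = -1.88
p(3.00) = 88.00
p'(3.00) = 55.00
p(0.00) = 4.00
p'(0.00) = 1.00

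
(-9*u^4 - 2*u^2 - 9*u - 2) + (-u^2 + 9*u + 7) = -9*u^4 - 3*u^2 + 5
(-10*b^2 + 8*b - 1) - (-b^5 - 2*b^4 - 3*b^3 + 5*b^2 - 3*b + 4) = b^5 + 2*b^4 + 3*b^3 - 15*b^2 + 11*b - 5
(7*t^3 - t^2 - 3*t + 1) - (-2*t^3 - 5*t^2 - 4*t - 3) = 9*t^3 + 4*t^2 + t + 4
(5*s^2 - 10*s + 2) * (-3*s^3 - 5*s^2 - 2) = -15*s^5 + 5*s^4 + 44*s^3 - 20*s^2 + 20*s - 4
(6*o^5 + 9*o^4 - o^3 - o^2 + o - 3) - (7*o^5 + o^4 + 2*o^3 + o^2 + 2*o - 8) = -o^5 + 8*o^4 - 3*o^3 - 2*o^2 - o + 5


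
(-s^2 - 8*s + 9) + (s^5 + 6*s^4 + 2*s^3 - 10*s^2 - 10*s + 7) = s^5 + 6*s^4 + 2*s^3 - 11*s^2 - 18*s + 16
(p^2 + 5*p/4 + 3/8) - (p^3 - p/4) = -p^3 + p^2 + 3*p/2 + 3/8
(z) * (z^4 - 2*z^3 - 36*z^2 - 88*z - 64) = z^5 - 2*z^4 - 36*z^3 - 88*z^2 - 64*z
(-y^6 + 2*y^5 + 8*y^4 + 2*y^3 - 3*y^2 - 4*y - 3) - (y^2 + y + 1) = -y^6 + 2*y^5 + 8*y^4 + 2*y^3 - 4*y^2 - 5*y - 4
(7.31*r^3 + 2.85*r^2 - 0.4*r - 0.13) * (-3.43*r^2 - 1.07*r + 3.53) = -25.0733*r^5 - 17.5972*r^4 + 24.1268*r^3 + 10.9344*r^2 - 1.2729*r - 0.4589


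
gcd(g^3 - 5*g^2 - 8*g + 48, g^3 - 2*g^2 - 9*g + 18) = g + 3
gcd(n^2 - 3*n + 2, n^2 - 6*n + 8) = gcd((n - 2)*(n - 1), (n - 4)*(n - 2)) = n - 2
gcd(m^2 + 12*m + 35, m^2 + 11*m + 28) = m + 7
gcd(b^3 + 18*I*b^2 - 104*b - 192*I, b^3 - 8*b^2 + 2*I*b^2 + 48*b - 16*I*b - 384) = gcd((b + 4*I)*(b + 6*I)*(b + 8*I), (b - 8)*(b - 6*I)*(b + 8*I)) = b + 8*I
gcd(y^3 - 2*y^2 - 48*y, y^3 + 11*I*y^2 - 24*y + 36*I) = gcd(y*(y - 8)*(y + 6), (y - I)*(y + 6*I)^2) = 1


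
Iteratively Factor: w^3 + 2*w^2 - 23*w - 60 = (w - 5)*(w^2 + 7*w + 12) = (w - 5)*(w + 4)*(w + 3)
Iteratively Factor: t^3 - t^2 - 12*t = (t)*(t^2 - t - 12) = t*(t - 4)*(t + 3)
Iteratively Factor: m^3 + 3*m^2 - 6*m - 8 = (m - 2)*(m^2 + 5*m + 4) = (m - 2)*(m + 4)*(m + 1)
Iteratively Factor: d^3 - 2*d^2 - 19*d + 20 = (d - 1)*(d^2 - d - 20) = (d - 1)*(d + 4)*(d - 5)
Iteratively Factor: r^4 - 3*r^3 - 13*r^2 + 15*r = (r - 1)*(r^3 - 2*r^2 - 15*r) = (r - 5)*(r - 1)*(r^2 + 3*r) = r*(r - 5)*(r - 1)*(r + 3)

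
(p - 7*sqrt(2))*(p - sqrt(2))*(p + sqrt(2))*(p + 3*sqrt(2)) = p^4 - 4*sqrt(2)*p^3 - 44*p^2 + 8*sqrt(2)*p + 84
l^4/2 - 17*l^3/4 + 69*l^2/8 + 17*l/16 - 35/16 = (l/2 + 1/4)*(l - 5)*(l - 7/2)*(l - 1/2)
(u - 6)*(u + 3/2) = u^2 - 9*u/2 - 9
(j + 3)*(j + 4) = j^2 + 7*j + 12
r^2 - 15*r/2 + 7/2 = (r - 7)*(r - 1/2)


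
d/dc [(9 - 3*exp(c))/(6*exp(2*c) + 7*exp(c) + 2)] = 3*((exp(c) - 3)*(12*exp(c) + 7) - 6*exp(2*c) - 7*exp(c) - 2)*exp(c)/(6*exp(2*c) + 7*exp(c) + 2)^2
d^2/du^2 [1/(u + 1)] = 2/(u + 1)^3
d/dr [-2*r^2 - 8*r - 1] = -4*r - 8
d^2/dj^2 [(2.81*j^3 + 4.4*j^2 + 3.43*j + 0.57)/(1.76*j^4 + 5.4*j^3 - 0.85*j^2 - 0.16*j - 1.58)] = (17.4085119999999*j^9 + 81.77664*j^8 + 403.625376*j^7 + 863.538904000001*j^6 + 948.816192*j^5 + 699.599688*j^4 + 676.114034*j^3 + 338.52087*j^2 + 44.094924*j + 18.732276)/(5.451776*j^12 + 50.18112*j^11 + 146.06592*j^10 + 107.506752*j^9 - 94.349664*j^8 - 90.95406*j^7 - 120.108877*j^6 + 46.250688*j^5 + 17.881782*j^4 + 39.148304*j^3 - 6.487164*j^2 - 1.198272*j - 3.944312)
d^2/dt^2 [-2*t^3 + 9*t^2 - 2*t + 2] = 18 - 12*t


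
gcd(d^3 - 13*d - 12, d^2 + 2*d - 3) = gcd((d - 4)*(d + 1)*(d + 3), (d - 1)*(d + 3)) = d + 3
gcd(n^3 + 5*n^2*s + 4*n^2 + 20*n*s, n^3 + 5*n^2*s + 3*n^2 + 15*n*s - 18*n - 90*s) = n + 5*s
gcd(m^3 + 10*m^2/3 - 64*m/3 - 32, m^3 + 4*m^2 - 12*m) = m + 6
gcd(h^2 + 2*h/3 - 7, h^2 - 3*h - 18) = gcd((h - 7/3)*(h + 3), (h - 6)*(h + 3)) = h + 3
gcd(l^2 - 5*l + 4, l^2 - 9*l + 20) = l - 4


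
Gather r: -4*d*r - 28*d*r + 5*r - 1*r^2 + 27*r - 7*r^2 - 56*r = -8*r^2 + r*(-32*d - 24)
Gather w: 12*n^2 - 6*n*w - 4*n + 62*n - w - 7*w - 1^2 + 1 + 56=12*n^2 + 58*n + w*(-6*n - 8) + 56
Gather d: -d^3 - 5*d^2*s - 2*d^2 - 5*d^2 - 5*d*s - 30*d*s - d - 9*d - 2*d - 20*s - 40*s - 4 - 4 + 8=-d^3 + d^2*(-5*s - 7) + d*(-35*s - 12) - 60*s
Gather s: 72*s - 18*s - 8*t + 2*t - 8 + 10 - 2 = 54*s - 6*t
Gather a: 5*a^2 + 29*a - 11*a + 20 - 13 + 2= 5*a^2 + 18*a + 9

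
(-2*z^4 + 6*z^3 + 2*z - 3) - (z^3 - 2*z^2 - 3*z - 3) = -2*z^4 + 5*z^3 + 2*z^2 + 5*z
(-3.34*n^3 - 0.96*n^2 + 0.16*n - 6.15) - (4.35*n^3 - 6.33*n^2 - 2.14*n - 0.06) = -7.69*n^3 + 5.37*n^2 + 2.3*n - 6.09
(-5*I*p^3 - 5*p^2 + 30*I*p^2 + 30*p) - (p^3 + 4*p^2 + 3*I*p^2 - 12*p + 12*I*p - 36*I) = -p^3 - 5*I*p^3 - 9*p^2 + 27*I*p^2 + 42*p - 12*I*p + 36*I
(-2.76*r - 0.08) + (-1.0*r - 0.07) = -3.76*r - 0.15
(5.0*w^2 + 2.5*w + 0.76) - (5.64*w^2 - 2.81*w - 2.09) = -0.64*w^2 + 5.31*w + 2.85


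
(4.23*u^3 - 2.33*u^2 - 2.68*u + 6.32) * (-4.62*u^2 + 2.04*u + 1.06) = -19.5426*u^5 + 19.3938*u^4 + 12.1122*u^3 - 37.1354*u^2 + 10.052*u + 6.6992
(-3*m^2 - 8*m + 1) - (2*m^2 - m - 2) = -5*m^2 - 7*m + 3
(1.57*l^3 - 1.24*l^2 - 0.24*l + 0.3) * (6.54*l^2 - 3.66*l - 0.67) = 10.2678*l^5 - 13.8558*l^4 + 1.9169*l^3 + 3.6712*l^2 - 0.9372*l - 0.201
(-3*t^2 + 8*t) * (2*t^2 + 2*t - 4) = -6*t^4 + 10*t^3 + 28*t^2 - 32*t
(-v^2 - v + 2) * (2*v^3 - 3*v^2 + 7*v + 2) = -2*v^5 + v^4 - 15*v^2 + 12*v + 4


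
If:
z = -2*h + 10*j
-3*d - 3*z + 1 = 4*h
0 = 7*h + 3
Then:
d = 19/21 - z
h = -3/7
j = z/10 - 3/35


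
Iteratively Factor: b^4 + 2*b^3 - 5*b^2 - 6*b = (b)*(b^3 + 2*b^2 - 5*b - 6) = b*(b + 1)*(b^2 + b - 6) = b*(b - 2)*(b + 1)*(b + 3)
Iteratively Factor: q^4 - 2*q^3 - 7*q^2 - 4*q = (q)*(q^3 - 2*q^2 - 7*q - 4) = q*(q + 1)*(q^2 - 3*q - 4) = q*(q - 4)*(q + 1)*(q + 1)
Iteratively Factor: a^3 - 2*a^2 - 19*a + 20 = (a + 4)*(a^2 - 6*a + 5) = (a - 5)*(a + 4)*(a - 1)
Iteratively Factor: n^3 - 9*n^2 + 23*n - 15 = (n - 1)*(n^2 - 8*n + 15) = (n - 5)*(n - 1)*(n - 3)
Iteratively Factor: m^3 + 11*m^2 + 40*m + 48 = (m + 3)*(m^2 + 8*m + 16) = (m + 3)*(m + 4)*(m + 4)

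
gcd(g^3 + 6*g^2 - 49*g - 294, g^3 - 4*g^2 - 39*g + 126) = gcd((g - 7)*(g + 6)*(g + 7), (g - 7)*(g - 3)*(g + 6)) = g^2 - g - 42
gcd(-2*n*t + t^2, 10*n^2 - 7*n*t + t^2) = -2*n + t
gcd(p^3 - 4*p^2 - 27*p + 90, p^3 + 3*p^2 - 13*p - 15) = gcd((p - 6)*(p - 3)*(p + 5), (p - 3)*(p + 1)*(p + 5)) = p^2 + 2*p - 15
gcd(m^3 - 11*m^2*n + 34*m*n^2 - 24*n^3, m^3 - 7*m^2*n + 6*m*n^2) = m^2 - 7*m*n + 6*n^2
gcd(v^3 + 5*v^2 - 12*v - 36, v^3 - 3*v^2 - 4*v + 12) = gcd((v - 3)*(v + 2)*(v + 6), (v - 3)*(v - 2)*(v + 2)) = v^2 - v - 6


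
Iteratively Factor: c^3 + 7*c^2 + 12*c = (c + 4)*(c^2 + 3*c) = (c + 3)*(c + 4)*(c)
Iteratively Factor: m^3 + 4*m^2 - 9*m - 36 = (m + 4)*(m^2 - 9) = (m - 3)*(m + 4)*(m + 3)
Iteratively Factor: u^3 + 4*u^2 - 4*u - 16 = (u - 2)*(u^2 + 6*u + 8) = (u - 2)*(u + 2)*(u + 4)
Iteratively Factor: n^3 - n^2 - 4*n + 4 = (n - 2)*(n^2 + n - 2) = (n - 2)*(n - 1)*(n + 2)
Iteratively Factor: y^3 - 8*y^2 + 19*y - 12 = (y - 1)*(y^2 - 7*y + 12) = (y - 4)*(y - 1)*(y - 3)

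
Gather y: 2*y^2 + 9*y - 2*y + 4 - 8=2*y^2 + 7*y - 4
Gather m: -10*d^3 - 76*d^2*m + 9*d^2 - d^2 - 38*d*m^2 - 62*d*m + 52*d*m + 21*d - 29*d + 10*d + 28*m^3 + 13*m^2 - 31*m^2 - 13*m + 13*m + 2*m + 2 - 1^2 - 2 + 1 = -10*d^3 + 8*d^2 + 2*d + 28*m^3 + m^2*(-38*d - 18) + m*(-76*d^2 - 10*d + 2)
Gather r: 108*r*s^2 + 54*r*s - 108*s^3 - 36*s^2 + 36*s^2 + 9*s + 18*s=r*(108*s^2 + 54*s) - 108*s^3 + 27*s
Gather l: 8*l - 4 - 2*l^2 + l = -2*l^2 + 9*l - 4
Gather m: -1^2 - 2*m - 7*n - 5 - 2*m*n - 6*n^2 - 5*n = m*(-2*n - 2) - 6*n^2 - 12*n - 6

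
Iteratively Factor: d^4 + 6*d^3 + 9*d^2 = (d)*(d^3 + 6*d^2 + 9*d) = d*(d + 3)*(d^2 + 3*d) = d^2*(d + 3)*(d + 3)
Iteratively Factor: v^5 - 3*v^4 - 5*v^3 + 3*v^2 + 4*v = (v - 1)*(v^4 - 2*v^3 - 7*v^2 - 4*v) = (v - 1)*(v + 1)*(v^3 - 3*v^2 - 4*v) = v*(v - 1)*(v + 1)*(v^2 - 3*v - 4) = v*(v - 4)*(v - 1)*(v + 1)*(v + 1)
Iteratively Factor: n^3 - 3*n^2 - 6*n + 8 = (n - 1)*(n^2 - 2*n - 8) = (n - 4)*(n - 1)*(n + 2)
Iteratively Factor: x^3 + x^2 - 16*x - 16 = (x - 4)*(x^2 + 5*x + 4) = (x - 4)*(x + 4)*(x + 1)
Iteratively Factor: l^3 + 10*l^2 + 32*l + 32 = (l + 4)*(l^2 + 6*l + 8) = (l + 4)^2*(l + 2)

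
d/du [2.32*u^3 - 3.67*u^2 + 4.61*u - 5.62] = 6.96*u^2 - 7.34*u + 4.61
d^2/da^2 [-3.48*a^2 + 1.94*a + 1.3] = -6.96000000000000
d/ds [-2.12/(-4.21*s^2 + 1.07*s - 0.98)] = (2.2684 - 17.8504*s)/(4.21*s^2 - 1.07*s + 0.98)^2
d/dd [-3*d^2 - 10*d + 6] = -6*d - 10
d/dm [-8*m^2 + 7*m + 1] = 7 - 16*m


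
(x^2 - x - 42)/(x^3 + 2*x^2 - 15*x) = (x^2 - x - 42)/(x*(x^2 + 2*x - 15))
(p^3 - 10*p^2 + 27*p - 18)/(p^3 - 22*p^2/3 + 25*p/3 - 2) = 3*(p - 3)/(3*p - 1)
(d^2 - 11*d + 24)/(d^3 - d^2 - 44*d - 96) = (d - 3)/(d^2 + 7*d + 12)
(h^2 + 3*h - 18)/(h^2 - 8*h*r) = (h^2 + 3*h - 18)/(h*(h - 8*r))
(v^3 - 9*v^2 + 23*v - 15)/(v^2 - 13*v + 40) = (v^2 - 4*v + 3)/(v - 8)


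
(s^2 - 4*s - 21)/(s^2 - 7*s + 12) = (s^2 - 4*s - 21)/(s^2 - 7*s + 12)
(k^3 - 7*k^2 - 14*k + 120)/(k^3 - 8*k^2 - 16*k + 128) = (k^2 - 11*k + 30)/(k^2 - 12*k + 32)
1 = 1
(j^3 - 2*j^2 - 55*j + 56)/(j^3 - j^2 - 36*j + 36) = (j^2 - j - 56)/(j^2 - 36)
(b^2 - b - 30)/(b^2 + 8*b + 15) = (b - 6)/(b + 3)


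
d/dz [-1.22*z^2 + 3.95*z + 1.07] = 3.95 - 2.44*z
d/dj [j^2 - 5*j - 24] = 2*j - 5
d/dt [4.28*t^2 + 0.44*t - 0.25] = 8.56*t + 0.44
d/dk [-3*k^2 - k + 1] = -6*k - 1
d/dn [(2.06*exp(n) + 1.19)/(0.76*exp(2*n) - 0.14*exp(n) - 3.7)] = (-(1.52*exp(n) - 0.14)*(2.06*exp(n) + 1.19) + 1.5656*exp(2*n) - 0.2884*exp(n) - 7.622)*exp(n)/(-0.76*exp(2*n) + 0.14*exp(n) + 3.7)^2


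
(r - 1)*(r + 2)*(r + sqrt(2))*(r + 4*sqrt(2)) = r^4 + r^3 + 5*sqrt(2)*r^3 + 6*r^2 + 5*sqrt(2)*r^2 - 10*sqrt(2)*r + 8*r - 16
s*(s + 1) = s^2 + s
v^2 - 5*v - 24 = (v - 8)*(v + 3)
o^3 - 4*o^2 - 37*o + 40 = (o - 8)*(o - 1)*(o + 5)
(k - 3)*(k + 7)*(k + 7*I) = k^3 + 4*k^2 + 7*I*k^2 - 21*k + 28*I*k - 147*I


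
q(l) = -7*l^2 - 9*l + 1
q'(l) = -14*l - 9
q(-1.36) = 0.29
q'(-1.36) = 10.04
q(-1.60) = -2.52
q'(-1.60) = 13.40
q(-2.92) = -32.40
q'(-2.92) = 31.88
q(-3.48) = -52.45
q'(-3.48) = 39.72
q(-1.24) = 1.40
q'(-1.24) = 8.36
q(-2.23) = -13.74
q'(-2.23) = 22.22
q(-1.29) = 0.96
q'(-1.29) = 9.06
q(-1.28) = 1.05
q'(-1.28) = 8.92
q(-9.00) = -485.00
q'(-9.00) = 117.00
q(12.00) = -1115.00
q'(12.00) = -177.00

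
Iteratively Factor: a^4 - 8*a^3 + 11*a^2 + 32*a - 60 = (a - 3)*(a^3 - 5*a^2 - 4*a + 20) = (a - 3)*(a - 2)*(a^2 - 3*a - 10) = (a - 3)*(a - 2)*(a + 2)*(a - 5)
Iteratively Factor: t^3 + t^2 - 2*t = (t - 1)*(t^2 + 2*t) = (t - 1)*(t + 2)*(t)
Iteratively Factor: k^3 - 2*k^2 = (k - 2)*(k^2) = k*(k - 2)*(k)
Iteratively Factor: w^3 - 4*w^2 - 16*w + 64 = (w + 4)*(w^2 - 8*w + 16) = (w - 4)*(w + 4)*(w - 4)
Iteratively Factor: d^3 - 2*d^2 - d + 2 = (d - 2)*(d^2 - 1) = (d - 2)*(d - 1)*(d + 1)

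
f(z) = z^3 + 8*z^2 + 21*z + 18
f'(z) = 3*z^2 + 16*z + 21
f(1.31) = 61.49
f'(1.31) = 47.11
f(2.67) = 150.14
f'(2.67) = 85.11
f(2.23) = 115.70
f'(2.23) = 71.60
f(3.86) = 275.77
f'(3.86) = 127.46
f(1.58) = 75.10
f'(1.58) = 53.77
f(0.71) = 37.30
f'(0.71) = 33.87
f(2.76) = 157.93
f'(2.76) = 88.01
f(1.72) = 82.88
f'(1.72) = 57.40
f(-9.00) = -252.00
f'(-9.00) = 120.00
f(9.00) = 1584.00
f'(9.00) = 408.00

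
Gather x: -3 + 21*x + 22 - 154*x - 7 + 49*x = 12 - 84*x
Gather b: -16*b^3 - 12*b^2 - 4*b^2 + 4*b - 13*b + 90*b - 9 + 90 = -16*b^3 - 16*b^2 + 81*b + 81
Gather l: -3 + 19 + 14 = 30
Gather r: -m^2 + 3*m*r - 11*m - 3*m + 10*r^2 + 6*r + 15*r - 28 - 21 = -m^2 - 14*m + 10*r^2 + r*(3*m + 21) - 49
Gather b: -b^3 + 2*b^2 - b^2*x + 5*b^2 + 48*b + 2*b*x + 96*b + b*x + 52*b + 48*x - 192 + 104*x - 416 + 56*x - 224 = -b^3 + b^2*(7 - x) + b*(3*x + 196) + 208*x - 832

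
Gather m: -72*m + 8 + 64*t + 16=-72*m + 64*t + 24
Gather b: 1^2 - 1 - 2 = -2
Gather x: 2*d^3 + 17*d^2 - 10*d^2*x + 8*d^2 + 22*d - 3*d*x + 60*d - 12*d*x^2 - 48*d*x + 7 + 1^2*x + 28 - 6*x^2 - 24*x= 2*d^3 + 25*d^2 + 82*d + x^2*(-12*d - 6) + x*(-10*d^2 - 51*d - 23) + 35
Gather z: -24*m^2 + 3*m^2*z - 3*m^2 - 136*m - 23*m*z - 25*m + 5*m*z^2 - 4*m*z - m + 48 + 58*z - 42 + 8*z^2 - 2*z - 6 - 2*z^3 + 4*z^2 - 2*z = -27*m^2 - 162*m - 2*z^3 + z^2*(5*m + 12) + z*(3*m^2 - 27*m + 54)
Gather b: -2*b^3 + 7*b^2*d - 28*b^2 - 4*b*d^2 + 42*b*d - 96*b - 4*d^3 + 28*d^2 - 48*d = -2*b^3 + b^2*(7*d - 28) + b*(-4*d^2 + 42*d - 96) - 4*d^3 + 28*d^2 - 48*d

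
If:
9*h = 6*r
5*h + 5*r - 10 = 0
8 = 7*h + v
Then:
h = 4/5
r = 6/5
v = 12/5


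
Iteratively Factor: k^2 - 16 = (k - 4)*(k + 4)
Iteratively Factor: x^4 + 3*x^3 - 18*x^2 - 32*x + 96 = (x + 4)*(x^3 - x^2 - 14*x + 24) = (x - 2)*(x + 4)*(x^2 + x - 12) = (x - 3)*(x - 2)*(x + 4)*(x + 4)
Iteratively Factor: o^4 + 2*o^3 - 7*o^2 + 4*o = (o - 1)*(o^3 + 3*o^2 - 4*o) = (o - 1)^2*(o^2 + 4*o) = (o - 1)^2*(o + 4)*(o)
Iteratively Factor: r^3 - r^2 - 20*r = (r)*(r^2 - r - 20) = r*(r + 4)*(r - 5)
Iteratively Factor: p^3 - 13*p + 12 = (p - 1)*(p^2 + p - 12) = (p - 1)*(p + 4)*(p - 3)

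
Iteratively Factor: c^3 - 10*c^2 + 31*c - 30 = (c - 5)*(c^2 - 5*c + 6) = (c - 5)*(c - 3)*(c - 2)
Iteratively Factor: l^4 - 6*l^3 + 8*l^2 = (l - 4)*(l^3 - 2*l^2) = (l - 4)*(l - 2)*(l^2) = l*(l - 4)*(l - 2)*(l)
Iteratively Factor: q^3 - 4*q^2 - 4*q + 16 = (q + 2)*(q^2 - 6*q + 8) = (q - 4)*(q + 2)*(q - 2)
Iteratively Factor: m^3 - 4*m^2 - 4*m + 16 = (m - 2)*(m^2 - 2*m - 8) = (m - 2)*(m + 2)*(m - 4)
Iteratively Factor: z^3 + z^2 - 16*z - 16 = (z + 4)*(z^2 - 3*z - 4) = (z + 1)*(z + 4)*(z - 4)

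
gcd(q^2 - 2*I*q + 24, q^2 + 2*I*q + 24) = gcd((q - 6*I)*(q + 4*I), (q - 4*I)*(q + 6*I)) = 1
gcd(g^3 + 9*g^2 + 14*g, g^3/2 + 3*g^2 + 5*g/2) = g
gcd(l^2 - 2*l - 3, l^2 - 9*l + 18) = l - 3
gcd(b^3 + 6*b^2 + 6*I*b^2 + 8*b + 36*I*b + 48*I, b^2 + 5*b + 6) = b + 2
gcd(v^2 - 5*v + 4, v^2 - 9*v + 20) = v - 4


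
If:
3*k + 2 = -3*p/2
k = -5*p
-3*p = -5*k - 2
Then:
No Solution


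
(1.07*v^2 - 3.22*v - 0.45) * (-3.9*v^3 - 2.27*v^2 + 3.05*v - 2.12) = -4.173*v^5 + 10.1291*v^4 + 12.3279*v^3 - 11.0679*v^2 + 5.4539*v + 0.954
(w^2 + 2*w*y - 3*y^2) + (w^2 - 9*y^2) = 2*w^2 + 2*w*y - 12*y^2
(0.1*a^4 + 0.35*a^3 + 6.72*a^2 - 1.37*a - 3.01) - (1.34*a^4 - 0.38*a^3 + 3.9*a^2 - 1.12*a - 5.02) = -1.24*a^4 + 0.73*a^3 + 2.82*a^2 - 0.25*a + 2.01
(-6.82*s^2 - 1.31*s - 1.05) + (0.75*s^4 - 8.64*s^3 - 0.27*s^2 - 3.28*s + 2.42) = 0.75*s^4 - 8.64*s^3 - 7.09*s^2 - 4.59*s + 1.37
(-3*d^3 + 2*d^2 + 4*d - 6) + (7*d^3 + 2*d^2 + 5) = 4*d^3 + 4*d^2 + 4*d - 1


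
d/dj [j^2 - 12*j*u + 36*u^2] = 2*j - 12*u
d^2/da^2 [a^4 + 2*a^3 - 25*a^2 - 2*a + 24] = 12*a^2 + 12*a - 50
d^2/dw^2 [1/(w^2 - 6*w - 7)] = 2*(w^2 - 6*w - 4*(w - 3)^2 - 7)/(-w^2 + 6*w + 7)^3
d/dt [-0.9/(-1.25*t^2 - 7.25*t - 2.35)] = (-2.25*t - 6.525)/(1.25*t^2 + 7.25*t + 2.35)^2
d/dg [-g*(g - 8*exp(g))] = g*(8*exp(g) - 1) - g + 8*exp(g)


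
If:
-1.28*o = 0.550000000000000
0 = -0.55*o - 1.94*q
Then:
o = -0.43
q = 0.12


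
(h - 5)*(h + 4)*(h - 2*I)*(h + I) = h^4 - h^3 - I*h^3 - 18*h^2 + I*h^2 - 2*h + 20*I*h - 40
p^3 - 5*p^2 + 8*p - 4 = (p - 2)^2*(p - 1)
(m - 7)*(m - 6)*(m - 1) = m^3 - 14*m^2 + 55*m - 42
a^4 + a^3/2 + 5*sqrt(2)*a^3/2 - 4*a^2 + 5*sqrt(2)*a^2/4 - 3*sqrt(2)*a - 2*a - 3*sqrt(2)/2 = (a + 1/2)*(a - sqrt(2))*(a + sqrt(2)/2)*(a + 3*sqrt(2))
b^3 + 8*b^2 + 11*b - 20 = (b - 1)*(b + 4)*(b + 5)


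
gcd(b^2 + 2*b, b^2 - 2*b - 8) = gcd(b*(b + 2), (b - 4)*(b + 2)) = b + 2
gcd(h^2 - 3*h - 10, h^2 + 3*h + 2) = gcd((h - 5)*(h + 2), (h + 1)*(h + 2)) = h + 2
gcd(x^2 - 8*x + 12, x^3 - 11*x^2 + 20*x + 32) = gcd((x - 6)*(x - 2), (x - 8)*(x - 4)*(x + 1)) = 1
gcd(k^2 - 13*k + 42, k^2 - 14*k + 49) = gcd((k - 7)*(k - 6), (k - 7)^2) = k - 7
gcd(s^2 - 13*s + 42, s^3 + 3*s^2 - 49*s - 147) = s - 7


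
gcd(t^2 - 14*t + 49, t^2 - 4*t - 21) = t - 7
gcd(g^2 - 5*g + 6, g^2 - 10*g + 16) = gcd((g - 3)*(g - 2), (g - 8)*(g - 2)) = g - 2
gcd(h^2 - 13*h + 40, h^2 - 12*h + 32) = h - 8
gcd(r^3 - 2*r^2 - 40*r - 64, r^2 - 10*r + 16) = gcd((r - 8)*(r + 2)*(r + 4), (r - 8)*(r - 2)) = r - 8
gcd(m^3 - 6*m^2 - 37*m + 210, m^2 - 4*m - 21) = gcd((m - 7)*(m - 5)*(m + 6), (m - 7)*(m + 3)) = m - 7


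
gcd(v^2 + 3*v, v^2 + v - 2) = 1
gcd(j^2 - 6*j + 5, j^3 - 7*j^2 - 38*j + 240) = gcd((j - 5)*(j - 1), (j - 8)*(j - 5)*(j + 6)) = j - 5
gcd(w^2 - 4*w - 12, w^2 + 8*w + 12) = w + 2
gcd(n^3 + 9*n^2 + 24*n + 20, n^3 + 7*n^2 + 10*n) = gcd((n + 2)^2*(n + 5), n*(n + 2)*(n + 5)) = n^2 + 7*n + 10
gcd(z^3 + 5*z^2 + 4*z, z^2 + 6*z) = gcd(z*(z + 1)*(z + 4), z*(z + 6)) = z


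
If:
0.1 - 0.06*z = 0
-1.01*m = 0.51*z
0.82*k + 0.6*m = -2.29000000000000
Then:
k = -2.18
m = -0.84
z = 1.67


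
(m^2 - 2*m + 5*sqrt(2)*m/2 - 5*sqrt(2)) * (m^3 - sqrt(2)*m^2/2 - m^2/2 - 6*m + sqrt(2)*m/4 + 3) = m^5 - 5*m^4/2 + 2*sqrt(2)*m^4 - 15*m^3/2 - 5*sqrt(2)*m^3 - 13*sqrt(2)*m^2 + 85*m^2/4 - 17*m/2 + 75*sqrt(2)*m/2 - 15*sqrt(2)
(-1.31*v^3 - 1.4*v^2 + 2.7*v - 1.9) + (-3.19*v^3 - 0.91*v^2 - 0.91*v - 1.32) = -4.5*v^3 - 2.31*v^2 + 1.79*v - 3.22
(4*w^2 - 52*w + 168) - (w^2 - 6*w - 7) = 3*w^2 - 46*w + 175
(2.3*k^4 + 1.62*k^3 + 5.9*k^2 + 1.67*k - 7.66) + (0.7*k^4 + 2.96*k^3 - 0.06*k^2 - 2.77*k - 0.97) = 3.0*k^4 + 4.58*k^3 + 5.84*k^2 - 1.1*k - 8.63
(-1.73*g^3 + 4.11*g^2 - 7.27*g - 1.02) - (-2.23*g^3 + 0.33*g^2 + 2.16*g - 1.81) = 0.5*g^3 + 3.78*g^2 - 9.43*g + 0.79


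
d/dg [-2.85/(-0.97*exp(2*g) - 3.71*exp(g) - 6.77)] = (-5.529*exp(g) - 10.5735)*exp(g)/(0.97*exp(2*g) + 3.71*exp(g) + 6.77)^2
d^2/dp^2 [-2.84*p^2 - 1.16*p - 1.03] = -5.68000000000000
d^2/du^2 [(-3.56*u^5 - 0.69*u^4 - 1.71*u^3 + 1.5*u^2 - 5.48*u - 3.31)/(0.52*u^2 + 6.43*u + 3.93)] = (-5.775744*u^7 - 190.824608*u^6 - 1911.05052*u^5 - 2878.45371*u^4 - 1526.061406*u^3 - 410.91549*u^2 - 157.675002*u + 63.1181980000001)/(0.140608*u^6 + 5.216016*u^5 + 67.68606*u^4 + 344.689795*u^3 + 511.550415*u^2 + 297.932121*u + 60.698457)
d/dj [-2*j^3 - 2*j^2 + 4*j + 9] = -6*j^2 - 4*j + 4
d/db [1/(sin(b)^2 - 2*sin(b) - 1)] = 2*(1 - sin(b))*cos(b)/(2*sin(b) + cos(b)^2)^2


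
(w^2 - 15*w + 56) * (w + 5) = w^3 - 10*w^2 - 19*w + 280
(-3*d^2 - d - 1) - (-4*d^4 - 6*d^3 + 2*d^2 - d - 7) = 4*d^4 + 6*d^3 - 5*d^2 + 6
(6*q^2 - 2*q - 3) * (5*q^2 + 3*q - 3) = 30*q^4 + 8*q^3 - 39*q^2 - 3*q + 9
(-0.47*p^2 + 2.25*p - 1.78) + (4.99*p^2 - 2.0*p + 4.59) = 4.52*p^2 + 0.25*p + 2.81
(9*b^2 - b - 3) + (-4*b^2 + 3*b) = 5*b^2 + 2*b - 3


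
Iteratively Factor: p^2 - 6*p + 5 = (p - 5)*(p - 1)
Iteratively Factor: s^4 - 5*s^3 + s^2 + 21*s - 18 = (s - 1)*(s^3 - 4*s^2 - 3*s + 18) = (s - 1)*(s + 2)*(s^2 - 6*s + 9) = (s - 3)*(s - 1)*(s + 2)*(s - 3)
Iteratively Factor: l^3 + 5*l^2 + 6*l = (l + 2)*(l^2 + 3*l) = (l + 2)*(l + 3)*(l)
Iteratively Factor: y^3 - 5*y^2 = (y)*(y^2 - 5*y) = y*(y - 5)*(y)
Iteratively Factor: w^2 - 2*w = (w - 2)*(w)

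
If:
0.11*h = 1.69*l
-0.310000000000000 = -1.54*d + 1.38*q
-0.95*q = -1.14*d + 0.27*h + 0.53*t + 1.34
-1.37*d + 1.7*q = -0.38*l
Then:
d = 0.0908493185139216*t + 0.90769489435633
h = -1.93609341143254*t - 3.90411170864716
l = -0.126017914353598*t - 0.254113779852774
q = 0.101382572834376*t + 0.788297200948369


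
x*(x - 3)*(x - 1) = x^3 - 4*x^2 + 3*x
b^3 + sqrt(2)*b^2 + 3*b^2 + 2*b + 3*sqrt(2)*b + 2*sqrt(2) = (b + 1)*(b + 2)*(b + sqrt(2))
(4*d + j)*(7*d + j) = 28*d^2 + 11*d*j + j^2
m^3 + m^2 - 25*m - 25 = (m - 5)*(m + 1)*(m + 5)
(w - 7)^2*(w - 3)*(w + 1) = w^4 - 16*w^3 + 74*w^2 - 56*w - 147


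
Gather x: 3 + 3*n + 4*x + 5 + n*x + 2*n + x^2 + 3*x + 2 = 5*n + x^2 + x*(n + 7) + 10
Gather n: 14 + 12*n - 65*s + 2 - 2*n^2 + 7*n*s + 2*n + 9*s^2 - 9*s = -2*n^2 + n*(7*s + 14) + 9*s^2 - 74*s + 16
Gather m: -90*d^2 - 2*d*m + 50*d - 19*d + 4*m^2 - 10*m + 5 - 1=-90*d^2 + 31*d + 4*m^2 + m*(-2*d - 10) + 4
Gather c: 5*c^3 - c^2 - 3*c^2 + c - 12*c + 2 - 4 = 5*c^3 - 4*c^2 - 11*c - 2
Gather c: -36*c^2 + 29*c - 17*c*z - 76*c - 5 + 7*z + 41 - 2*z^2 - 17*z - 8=-36*c^2 + c*(-17*z - 47) - 2*z^2 - 10*z + 28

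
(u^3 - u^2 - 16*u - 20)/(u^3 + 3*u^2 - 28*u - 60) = (u + 2)/(u + 6)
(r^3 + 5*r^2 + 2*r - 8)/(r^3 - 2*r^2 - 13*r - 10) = (r^2 + 3*r - 4)/(r^2 - 4*r - 5)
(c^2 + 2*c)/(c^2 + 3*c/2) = 2*(c + 2)/(2*c + 3)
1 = 1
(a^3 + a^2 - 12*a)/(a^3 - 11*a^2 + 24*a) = (a + 4)/(a - 8)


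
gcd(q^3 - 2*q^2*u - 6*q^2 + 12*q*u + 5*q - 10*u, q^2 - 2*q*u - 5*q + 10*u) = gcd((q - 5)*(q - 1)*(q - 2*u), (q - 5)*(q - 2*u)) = q^2 - 2*q*u - 5*q + 10*u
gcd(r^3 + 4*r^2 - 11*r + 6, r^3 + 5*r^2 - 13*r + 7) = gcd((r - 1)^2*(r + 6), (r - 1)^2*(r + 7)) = r^2 - 2*r + 1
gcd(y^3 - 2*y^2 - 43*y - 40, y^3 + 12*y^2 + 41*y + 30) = y^2 + 6*y + 5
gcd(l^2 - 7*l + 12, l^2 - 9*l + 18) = l - 3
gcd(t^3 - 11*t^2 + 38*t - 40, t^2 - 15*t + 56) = 1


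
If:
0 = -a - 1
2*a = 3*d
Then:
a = -1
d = -2/3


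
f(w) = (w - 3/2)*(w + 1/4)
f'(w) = 2*w - 5/4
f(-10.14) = 115.12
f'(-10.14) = -21.53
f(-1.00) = 1.88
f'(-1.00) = -3.25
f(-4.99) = 30.76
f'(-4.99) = -11.23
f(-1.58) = 4.10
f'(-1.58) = -4.41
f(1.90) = 0.86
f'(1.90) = 2.55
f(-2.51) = 9.06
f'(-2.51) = -6.27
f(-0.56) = 0.64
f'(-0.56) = -2.37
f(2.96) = 4.69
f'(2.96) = 4.67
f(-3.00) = 12.38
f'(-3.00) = -7.25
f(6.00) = 28.12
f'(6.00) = 10.75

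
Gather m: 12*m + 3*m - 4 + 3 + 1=15*m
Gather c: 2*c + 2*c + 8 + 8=4*c + 16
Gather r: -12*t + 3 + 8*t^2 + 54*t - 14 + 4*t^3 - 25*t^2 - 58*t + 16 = 4*t^3 - 17*t^2 - 16*t + 5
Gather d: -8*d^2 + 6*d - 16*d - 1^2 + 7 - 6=-8*d^2 - 10*d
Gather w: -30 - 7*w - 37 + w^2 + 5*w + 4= w^2 - 2*w - 63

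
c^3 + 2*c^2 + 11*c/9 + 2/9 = (c + 1/3)*(c + 2/3)*(c + 1)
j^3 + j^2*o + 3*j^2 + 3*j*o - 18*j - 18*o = (j - 3)*(j + 6)*(j + o)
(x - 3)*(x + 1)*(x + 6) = x^3 + 4*x^2 - 15*x - 18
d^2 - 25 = (d - 5)*(d + 5)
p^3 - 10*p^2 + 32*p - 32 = (p - 4)^2*(p - 2)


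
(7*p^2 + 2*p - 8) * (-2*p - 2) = -14*p^3 - 18*p^2 + 12*p + 16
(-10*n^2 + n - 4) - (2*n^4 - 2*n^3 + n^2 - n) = -2*n^4 + 2*n^3 - 11*n^2 + 2*n - 4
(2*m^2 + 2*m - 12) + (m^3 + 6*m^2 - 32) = m^3 + 8*m^2 + 2*m - 44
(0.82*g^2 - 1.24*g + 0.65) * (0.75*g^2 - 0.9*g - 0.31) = 0.615*g^4 - 1.668*g^3 + 1.3493*g^2 - 0.2006*g - 0.2015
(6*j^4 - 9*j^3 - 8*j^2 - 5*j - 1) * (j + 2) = 6*j^5 + 3*j^4 - 26*j^3 - 21*j^2 - 11*j - 2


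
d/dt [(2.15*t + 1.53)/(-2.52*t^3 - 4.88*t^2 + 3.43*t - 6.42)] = (10.836*t^3 + 22.0588*t^2 + 14.9328*t - 19.0509)/(6.3504*t^6 + 24.5952*t^5 + 6.5272*t^4 - 1.12*t^3 + 74.4241*t^2 - 44.0412*t + 41.2164)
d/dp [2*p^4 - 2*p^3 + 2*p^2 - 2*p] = 8*p^3 - 6*p^2 + 4*p - 2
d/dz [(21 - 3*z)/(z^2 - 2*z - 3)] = 3*(-z^2 + 2*z + 2*(z - 7)*(z - 1) + 3)/(-z^2 + 2*z + 3)^2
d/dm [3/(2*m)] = -3/(2*m^2)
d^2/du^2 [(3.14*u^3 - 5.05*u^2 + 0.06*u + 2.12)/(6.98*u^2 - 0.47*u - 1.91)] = (57.8233440000002*u^3 + 232.682616*u^2 + 31.80042*u + 20.509914)/(340.068392*u^6 - 68.695764*u^5 - 274.542246*u^4 + 37.491853*u^3 + 75.125457*u^2 - 5.143821*u - 6.967871)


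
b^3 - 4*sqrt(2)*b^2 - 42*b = b*(b - 7*sqrt(2))*(b + 3*sqrt(2))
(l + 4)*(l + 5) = l^2 + 9*l + 20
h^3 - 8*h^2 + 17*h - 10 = (h - 5)*(h - 2)*(h - 1)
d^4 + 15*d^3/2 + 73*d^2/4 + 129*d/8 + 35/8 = (d + 1/2)*(d + 1)*(d + 5/2)*(d + 7/2)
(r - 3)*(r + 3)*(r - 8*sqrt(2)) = r^3 - 8*sqrt(2)*r^2 - 9*r + 72*sqrt(2)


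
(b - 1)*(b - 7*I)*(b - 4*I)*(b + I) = b^4 - b^3 - 10*I*b^3 - 17*b^2 + 10*I*b^2 + 17*b - 28*I*b + 28*I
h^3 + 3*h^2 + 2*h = h*(h + 1)*(h + 2)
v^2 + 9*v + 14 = (v + 2)*(v + 7)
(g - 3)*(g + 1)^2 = g^3 - g^2 - 5*g - 3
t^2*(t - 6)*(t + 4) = t^4 - 2*t^3 - 24*t^2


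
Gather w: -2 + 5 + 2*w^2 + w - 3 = 2*w^2 + w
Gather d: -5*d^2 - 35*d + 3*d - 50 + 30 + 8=-5*d^2 - 32*d - 12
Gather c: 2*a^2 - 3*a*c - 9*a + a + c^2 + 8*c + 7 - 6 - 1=2*a^2 - 8*a + c^2 + c*(8 - 3*a)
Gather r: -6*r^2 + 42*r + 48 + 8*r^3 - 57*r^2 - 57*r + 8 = 8*r^3 - 63*r^2 - 15*r + 56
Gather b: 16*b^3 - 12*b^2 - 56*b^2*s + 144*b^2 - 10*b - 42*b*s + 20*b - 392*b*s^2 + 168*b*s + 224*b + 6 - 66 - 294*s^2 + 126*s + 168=16*b^3 + b^2*(132 - 56*s) + b*(-392*s^2 + 126*s + 234) - 294*s^2 + 126*s + 108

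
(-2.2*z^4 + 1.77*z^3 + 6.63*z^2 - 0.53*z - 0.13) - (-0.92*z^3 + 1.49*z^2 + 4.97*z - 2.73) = -2.2*z^4 + 2.69*z^3 + 5.14*z^2 - 5.5*z + 2.6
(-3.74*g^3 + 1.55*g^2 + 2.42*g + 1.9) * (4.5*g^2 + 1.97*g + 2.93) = -16.83*g^5 - 0.392799999999999*g^4 + 2.9853*g^3 + 17.8589*g^2 + 10.8336*g + 5.567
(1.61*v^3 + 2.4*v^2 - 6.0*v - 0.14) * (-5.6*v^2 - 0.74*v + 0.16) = -9.016*v^5 - 14.6314*v^4 + 32.0816*v^3 + 5.608*v^2 - 0.8564*v - 0.0224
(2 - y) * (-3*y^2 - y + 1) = 3*y^3 - 5*y^2 - 3*y + 2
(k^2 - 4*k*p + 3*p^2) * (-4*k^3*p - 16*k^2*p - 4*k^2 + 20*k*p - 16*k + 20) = -4*k^5*p + 16*k^4*p^2 - 16*k^4*p - 4*k^4 - 12*k^3*p^3 + 64*k^3*p^2 + 36*k^3*p - 16*k^3 - 48*k^2*p^3 - 92*k^2*p^2 + 64*k^2*p + 20*k^2 + 60*k*p^3 - 48*k*p^2 - 80*k*p + 60*p^2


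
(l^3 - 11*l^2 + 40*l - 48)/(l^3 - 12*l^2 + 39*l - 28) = (l^2 - 7*l + 12)/(l^2 - 8*l + 7)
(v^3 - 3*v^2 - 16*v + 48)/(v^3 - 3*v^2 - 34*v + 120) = (v^2 + v - 12)/(v^2 + v - 30)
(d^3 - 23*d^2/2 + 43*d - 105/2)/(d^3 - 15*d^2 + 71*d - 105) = (d - 7/2)/(d - 7)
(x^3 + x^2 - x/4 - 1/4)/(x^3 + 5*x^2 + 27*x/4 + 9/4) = (2*x^2 + x - 1)/(2*x^2 + 9*x + 9)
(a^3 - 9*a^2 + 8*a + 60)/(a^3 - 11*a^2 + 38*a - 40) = (a^2 - 4*a - 12)/(a^2 - 6*a + 8)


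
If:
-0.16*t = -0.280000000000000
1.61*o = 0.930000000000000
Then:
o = 0.58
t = 1.75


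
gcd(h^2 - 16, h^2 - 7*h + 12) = h - 4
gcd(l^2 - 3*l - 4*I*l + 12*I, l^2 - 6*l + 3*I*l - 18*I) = 1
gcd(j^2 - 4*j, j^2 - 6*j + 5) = 1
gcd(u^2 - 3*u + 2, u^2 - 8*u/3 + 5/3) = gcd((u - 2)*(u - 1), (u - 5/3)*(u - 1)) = u - 1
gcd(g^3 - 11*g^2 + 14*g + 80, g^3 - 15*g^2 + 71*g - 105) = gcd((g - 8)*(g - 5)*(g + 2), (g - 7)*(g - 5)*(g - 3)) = g - 5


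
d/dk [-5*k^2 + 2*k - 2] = 2 - 10*k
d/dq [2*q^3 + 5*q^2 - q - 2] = 6*q^2 + 10*q - 1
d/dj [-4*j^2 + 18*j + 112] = 18 - 8*j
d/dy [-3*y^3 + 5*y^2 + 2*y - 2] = -9*y^2 + 10*y + 2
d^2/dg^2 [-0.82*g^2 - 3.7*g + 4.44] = -1.64000000000000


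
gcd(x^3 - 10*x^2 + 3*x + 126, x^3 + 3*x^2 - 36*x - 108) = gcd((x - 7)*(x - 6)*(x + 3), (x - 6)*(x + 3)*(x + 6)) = x^2 - 3*x - 18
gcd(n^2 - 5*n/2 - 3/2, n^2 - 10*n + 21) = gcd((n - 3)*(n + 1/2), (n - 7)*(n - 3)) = n - 3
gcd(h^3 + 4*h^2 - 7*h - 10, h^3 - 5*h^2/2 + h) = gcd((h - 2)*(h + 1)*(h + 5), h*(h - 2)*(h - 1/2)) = h - 2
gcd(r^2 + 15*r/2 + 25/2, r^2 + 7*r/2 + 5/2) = r + 5/2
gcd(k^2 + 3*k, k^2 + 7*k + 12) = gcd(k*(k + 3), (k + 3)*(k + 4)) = k + 3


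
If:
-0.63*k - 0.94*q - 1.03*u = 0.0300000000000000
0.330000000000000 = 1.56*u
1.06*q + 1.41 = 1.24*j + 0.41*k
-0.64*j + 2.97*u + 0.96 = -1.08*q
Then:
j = -3.56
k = 4.95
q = -3.58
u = 0.21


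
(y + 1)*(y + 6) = y^2 + 7*y + 6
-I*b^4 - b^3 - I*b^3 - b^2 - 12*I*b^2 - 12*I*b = b*(b - 4*I)*(b + 3*I)*(-I*b - I)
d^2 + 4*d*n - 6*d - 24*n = (d - 6)*(d + 4*n)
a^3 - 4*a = a*(a - 2)*(a + 2)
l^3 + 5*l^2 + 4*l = l*(l + 1)*(l + 4)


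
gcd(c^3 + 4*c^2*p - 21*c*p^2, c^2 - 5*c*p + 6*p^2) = -c + 3*p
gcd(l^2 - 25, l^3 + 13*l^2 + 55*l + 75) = l + 5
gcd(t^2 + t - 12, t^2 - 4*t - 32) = t + 4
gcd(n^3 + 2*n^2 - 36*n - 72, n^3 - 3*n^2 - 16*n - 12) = n^2 - 4*n - 12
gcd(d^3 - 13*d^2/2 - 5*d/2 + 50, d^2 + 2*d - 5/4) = d + 5/2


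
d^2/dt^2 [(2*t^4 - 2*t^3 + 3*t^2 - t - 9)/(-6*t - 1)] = 6*(-72*t^4 - 8*t^3 + 8*t^2 + 2*t + 105)/(216*t^3 + 108*t^2 + 18*t + 1)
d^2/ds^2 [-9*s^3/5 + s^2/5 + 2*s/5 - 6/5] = 2/5 - 54*s/5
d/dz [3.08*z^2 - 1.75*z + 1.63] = 6.16*z - 1.75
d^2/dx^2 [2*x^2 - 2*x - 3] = 4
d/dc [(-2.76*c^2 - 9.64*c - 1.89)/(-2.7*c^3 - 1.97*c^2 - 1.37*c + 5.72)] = (-7.452*c^4 - 52.056*c^3 - 30.5186*c^2 - 39.021*c - 57.7301)/(7.29*c^6 + 10.638*c^5 + 11.2789*c^4 - 25.4902*c^3 - 20.6599*c^2 - 15.6728*c + 32.7184)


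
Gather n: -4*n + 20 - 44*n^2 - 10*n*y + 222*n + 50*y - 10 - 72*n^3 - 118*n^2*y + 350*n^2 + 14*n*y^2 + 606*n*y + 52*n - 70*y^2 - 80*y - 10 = -72*n^3 + n^2*(306 - 118*y) + n*(14*y^2 + 596*y + 270) - 70*y^2 - 30*y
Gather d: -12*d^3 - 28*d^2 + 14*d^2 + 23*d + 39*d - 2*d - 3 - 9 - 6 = -12*d^3 - 14*d^2 + 60*d - 18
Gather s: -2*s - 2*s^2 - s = -2*s^2 - 3*s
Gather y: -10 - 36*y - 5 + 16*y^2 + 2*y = 16*y^2 - 34*y - 15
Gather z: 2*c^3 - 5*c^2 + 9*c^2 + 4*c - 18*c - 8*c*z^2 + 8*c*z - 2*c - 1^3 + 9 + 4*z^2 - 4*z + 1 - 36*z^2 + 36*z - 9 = 2*c^3 + 4*c^2 - 16*c + z^2*(-8*c - 32) + z*(8*c + 32)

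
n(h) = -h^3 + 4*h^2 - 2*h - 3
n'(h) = -3*h^2 + 8*h - 2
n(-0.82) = 1.88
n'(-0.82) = -10.58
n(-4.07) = 138.82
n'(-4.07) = -84.25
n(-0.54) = -0.60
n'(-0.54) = -7.19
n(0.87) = -2.37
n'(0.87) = 2.69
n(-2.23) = 32.44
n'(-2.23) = -34.76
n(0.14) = -3.20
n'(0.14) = -0.94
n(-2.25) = 33.14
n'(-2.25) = -35.19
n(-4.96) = 227.35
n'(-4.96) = -115.48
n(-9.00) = 1068.00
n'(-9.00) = -317.00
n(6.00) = -87.00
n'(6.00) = -62.00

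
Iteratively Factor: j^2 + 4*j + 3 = (j + 3)*(j + 1)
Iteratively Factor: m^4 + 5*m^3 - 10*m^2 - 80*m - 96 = (m - 4)*(m^3 + 9*m^2 + 26*m + 24) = (m - 4)*(m + 3)*(m^2 + 6*m + 8) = (m - 4)*(m + 3)*(m + 4)*(m + 2)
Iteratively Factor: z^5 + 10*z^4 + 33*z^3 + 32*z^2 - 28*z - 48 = (z + 2)*(z^4 + 8*z^3 + 17*z^2 - 2*z - 24) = (z + 2)^2*(z^3 + 6*z^2 + 5*z - 12) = (z + 2)^2*(z + 3)*(z^2 + 3*z - 4) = (z - 1)*(z + 2)^2*(z + 3)*(z + 4)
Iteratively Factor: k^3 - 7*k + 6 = (k - 2)*(k^2 + 2*k - 3) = (k - 2)*(k - 1)*(k + 3)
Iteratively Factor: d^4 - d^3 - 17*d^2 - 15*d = (d)*(d^3 - d^2 - 17*d - 15) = d*(d - 5)*(d^2 + 4*d + 3) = d*(d - 5)*(d + 1)*(d + 3)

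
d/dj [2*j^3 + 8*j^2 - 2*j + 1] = 6*j^2 + 16*j - 2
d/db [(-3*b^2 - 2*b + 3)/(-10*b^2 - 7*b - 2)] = (b^2 + 72*b + 25)/(100*b^4 + 140*b^3 + 89*b^2 + 28*b + 4)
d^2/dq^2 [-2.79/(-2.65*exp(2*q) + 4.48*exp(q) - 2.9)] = ((12.4992 - 29.574*exp(q))*(2.65*exp(2*q) - 4.48*exp(q) + 2.9) + 2.79*(5.3*exp(q) - 4.48)*(10.6*exp(q) - 8.96)*exp(q))*exp(q)/(2.65*exp(2*q) - 4.48*exp(q) + 2.9)^3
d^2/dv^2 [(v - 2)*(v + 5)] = 2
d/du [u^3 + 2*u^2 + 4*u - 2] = 3*u^2 + 4*u + 4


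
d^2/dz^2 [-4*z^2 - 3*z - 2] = -8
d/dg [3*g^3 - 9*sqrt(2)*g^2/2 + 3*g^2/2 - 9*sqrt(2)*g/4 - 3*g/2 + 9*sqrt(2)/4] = 9*g^2 - 9*sqrt(2)*g + 3*g - 9*sqrt(2)/4 - 3/2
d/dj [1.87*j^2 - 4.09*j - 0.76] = 3.74*j - 4.09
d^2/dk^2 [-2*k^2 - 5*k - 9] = -4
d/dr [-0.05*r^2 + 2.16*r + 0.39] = 2.16 - 0.1*r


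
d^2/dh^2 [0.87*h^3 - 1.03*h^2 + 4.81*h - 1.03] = 5.22*h - 2.06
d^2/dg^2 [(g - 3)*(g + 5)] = 2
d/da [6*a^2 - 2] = 12*a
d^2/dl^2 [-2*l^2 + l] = -4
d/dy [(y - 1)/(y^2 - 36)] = (y^2 - 2*y*(y - 1) - 36)/(y^2 - 36)^2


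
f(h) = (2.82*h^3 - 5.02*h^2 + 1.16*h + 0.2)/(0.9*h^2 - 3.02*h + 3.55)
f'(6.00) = 3.11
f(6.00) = 24.43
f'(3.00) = 5.93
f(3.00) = 13.37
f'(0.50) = -0.82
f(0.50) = -0.05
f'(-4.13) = 2.89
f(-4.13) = -9.21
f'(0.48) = -0.78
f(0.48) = -0.04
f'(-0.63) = 1.47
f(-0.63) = -0.56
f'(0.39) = -0.56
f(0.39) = 0.02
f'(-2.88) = 2.72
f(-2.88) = -5.69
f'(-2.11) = 2.51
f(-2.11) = -3.67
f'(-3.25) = 2.78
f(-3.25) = -6.71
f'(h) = (3.02 - 1.8*h)*(2.82*h^3 - 5.02*h^2 + 1.16*h + 0.2)/(0.9*h^2 - 3.02*h + 3.55)^2 + (8.46*h^2 - 10.04*h + 1.16)/(0.9*h^2 - 3.02*h + 3.55)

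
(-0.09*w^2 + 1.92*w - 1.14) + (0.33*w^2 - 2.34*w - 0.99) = 0.24*w^2 - 0.42*w - 2.13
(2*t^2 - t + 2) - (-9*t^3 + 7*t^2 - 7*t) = 9*t^3 - 5*t^2 + 6*t + 2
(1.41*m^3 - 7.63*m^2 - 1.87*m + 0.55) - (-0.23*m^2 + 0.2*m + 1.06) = 1.41*m^3 - 7.4*m^2 - 2.07*m - 0.51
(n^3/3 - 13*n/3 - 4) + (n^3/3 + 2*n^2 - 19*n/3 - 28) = 2*n^3/3 + 2*n^2 - 32*n/3 - 32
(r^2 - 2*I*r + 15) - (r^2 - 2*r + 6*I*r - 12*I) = 2*r - 8*I*r + 15 + 12*I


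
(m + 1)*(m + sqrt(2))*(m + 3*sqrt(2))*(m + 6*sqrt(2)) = m^4 + m^3 + 10*sqrt(2)*m^3 + 10*sqrt(2)*m^2 + 54*m^2 + 36*sqrt(2)*m + 54*m + 36*sqrt(2)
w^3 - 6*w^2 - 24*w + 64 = (w - 8)*(w - 2)*(w + 4)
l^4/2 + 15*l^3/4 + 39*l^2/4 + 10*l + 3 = (l/2 + 1)*(l + 1/2)*(l + 2)*(l + 3)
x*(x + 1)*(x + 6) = x^3 + 7*x^2 + 6*x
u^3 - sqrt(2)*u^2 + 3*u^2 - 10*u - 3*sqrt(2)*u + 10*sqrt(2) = (u - 2)*(u + 5)*(u - sqrt(2))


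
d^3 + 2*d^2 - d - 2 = (d - 1)*(d + 1)*(d + 2)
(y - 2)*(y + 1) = y^2 - y - 2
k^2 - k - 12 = (k - 4)*(k + 3)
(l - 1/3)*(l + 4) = l^2 + 11*l/3 - 4/3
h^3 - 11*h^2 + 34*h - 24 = (h - 6)*(h - 4)*(h - 1)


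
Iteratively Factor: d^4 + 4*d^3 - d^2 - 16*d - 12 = (d + 3)*(d^3 + d^2 - 4*d - 4) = (d - 2)*(d + 3)*(d^2 + 3*d + 2) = (d - 2)*(d + 2)*(d + 3)*(d + 1)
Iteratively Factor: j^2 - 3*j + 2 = (j - 2)*(j - 1)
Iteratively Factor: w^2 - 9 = (w + 3)*(w - 3)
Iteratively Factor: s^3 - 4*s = (s + 2)*(s^2 - 2*s) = (s - 2)*(s + 2)*(s)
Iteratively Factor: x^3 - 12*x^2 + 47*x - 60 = (x - 5)*(x^2 - 7*x + 12) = (x - 5)*(x - 4)*(x - 3)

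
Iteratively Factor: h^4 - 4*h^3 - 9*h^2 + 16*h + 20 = (h - 5)*(h^3 + h^2 - 4*h - 4) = (h - 5)*(h + 2)*(h^2 - h - 2) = (h - 5)*(h - 2)*(h + 2)*(h + 1)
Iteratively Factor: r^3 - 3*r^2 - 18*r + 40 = (r - 2)*(r^2 - r - 20) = (r - 5)*(r - 2)*(r + 4)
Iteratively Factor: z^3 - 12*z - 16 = (z - 4)*(z^2 + 4*z + 4) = (z - 4)*(z + 2)*(z + 2)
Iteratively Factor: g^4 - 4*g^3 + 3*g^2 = (g - 1)*(g^3 - 3*g^2) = g*(g - 1)*(g^2 - 3*g) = g*(g - 3)*(g - 1)*(g)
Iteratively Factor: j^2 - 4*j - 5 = (j + 1)*(j - 5)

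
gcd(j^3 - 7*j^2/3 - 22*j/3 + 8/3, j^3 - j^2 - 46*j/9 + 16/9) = j^2 + 5*j/3 - 2/3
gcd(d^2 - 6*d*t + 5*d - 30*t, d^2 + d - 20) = d + 5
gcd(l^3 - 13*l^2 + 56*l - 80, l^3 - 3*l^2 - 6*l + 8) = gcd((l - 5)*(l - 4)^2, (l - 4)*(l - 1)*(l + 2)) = l - 4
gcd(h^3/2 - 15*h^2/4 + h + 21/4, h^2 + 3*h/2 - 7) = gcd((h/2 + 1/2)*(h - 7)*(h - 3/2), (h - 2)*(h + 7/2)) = 1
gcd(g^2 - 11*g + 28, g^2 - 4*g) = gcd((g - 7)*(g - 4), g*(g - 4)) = g - 4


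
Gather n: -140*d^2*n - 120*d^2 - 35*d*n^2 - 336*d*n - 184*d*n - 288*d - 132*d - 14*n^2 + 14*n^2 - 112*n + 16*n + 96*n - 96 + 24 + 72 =-120*d^2 - 35*d*n^2 - 420*d + n*(-140*d^2 - 520*d)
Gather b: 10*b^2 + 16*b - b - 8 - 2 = 10*b^2 + 15*b - 10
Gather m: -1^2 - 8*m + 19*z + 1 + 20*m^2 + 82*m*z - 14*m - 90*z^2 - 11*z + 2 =20*m^2 + m*(82*z - 22) - 90*z^2 + 8*z + 2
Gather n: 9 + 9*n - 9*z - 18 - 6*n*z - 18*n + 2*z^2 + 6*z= n*(-6*z - 9) + 2*z^2 - 3*z - 9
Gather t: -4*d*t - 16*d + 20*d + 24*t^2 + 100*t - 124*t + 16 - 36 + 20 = 4*d + 24*t^2 + t*(-4*d - 24)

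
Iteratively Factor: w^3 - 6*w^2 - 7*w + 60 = (w + 3)*(w^2 - 9*w + 20) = (w - 4)*(w + 3)*(w - 5)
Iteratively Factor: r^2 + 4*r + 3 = (r + 3)*(r + 1)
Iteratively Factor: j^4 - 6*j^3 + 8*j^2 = (j - 4)*(j^3 - 2*j^2) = j*(j - 4)*(j^2 - 2*j) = j^2*(j - 4)*(j - 2)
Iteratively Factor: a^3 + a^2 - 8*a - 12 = (a + 2)*(a^2 - a - 6) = (a + 2)^2*(a - 3)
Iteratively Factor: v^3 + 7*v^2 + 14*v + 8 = (v + 4)*(v^2 + 3*v + 2) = (v + 1)*(v + 4)*(v + 2)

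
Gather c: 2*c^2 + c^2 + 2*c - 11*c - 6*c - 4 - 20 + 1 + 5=3*c^2 - 15*c - 18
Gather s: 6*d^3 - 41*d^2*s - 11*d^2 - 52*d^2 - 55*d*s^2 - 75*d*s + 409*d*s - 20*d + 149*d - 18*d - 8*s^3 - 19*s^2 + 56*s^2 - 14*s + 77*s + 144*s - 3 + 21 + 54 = 6*d^3 - 63*d^2 + 111*d - 8*s^3 + s^2*(37 - 55*d) + s*(-41*d^2 + 334*d + 207) + 72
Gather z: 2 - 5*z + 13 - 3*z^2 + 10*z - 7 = -3*z^2 + 5*z + 8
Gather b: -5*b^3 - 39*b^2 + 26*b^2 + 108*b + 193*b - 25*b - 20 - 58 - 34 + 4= -5*b^3 - 13*b^2 + 276*b - 108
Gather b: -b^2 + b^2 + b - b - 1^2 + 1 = 0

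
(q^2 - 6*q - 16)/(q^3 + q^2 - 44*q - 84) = (q - 8)/(q^2 - q - 42)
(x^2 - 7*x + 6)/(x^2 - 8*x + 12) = (x - 1)/(x - 2)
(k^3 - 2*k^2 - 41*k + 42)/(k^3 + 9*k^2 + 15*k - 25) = (k^2 - k - 42)/(k^2 + 10*k + 25)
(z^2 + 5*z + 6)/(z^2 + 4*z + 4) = (z + 3)/(z + 2)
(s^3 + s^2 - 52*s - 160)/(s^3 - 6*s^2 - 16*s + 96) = (s^2 - 3*s - 40)/(s^2 - 10*s + 24)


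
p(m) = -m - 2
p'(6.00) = -1.00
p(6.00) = -8.00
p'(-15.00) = -1.00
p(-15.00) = 13.00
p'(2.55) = -1.00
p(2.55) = -4.55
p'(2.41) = -1.00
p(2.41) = -4.41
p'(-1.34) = -1.00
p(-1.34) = -0.66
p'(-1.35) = -1.00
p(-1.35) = -0.65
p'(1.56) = -1.00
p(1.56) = -3.56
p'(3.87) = -1.00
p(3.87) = -5.87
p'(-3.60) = -1.00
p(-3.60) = 1.60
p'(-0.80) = -1.00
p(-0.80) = -1.20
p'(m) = -1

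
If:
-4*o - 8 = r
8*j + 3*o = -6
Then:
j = 3*r/32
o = -r/4 - 2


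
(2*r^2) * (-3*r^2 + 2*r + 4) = -6*r^4 + 4*r^3 + 8*r^2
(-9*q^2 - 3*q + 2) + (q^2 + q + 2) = -8*q^2 - 2*q + 4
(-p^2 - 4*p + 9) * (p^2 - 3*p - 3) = -p^4 - p^3 + 24*p^2 - 15*p - 27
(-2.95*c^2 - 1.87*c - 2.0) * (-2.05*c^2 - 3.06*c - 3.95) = 6.0475*c^4 + 12.8605*c^3 + 21.4747*c^2 + 13.5065*c + 7.9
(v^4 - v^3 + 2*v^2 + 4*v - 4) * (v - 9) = v^5 - 10*v^4 + 11*v^3 - 14*v^2 - 40*v + 36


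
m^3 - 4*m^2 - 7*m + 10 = (m - 5)*(m - 1)*(m + 2)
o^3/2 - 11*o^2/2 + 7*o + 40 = (o/2 + 1)*(o - 8)*(o - 5)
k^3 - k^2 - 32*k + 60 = (k - 5)*(k - 2)*(k + 6)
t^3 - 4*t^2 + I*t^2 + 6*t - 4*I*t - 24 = (t - 4)*(t - 2*I)*(t + 3*I)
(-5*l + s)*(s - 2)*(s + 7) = -5*l*s^2 - 25*l*s + 70*l + s^3 + 5*s^2 - 14*s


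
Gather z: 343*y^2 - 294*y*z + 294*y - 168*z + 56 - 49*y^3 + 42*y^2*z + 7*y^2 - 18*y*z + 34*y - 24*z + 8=-49*y^3 + 350*y^2 + 328*y + z*(42*y^2 - 312*y - 192) + 64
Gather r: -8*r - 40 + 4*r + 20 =-4*r - 20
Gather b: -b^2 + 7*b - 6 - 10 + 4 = -b^2 + 7*b - 12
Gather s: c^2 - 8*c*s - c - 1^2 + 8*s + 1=c^2 - c + s*(8 - 8*c)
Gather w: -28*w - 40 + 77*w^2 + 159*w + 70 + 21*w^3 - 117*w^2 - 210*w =21*w^3 - 40*w^2 - 79*w + 30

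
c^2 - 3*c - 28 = (c - 7)*(c + 4)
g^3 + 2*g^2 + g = g*(g + 1)^2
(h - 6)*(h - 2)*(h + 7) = h^3 - h^2 - 44*h + 84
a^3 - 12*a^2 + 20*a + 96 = (a - 8)*(a - 6)*(a + 2)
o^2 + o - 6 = (o - 2)*(o + 3)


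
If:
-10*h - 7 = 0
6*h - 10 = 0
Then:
No Solution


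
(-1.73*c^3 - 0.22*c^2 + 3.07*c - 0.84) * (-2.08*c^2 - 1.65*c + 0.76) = 3.5984*c^5 + 3.3121*c^4 - 7.3374*c^3 - 3.4855*c^2 + 3.7192*c - 0.6384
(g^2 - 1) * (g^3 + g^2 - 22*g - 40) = g^5 + g^4 - 23*g^3 - 41*g^2 + 22*g + 40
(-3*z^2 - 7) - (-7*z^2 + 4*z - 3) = 4*z^2 - 4*z - 4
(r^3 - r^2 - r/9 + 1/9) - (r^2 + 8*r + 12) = r^3 - 2*r^2 - 73*r/9 - 107/9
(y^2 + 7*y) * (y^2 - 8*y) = y^4 - y^3 - 56*y^2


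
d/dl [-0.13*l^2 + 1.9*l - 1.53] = 1.9 - 0.26*l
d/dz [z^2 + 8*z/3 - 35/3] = 2*z + 8/3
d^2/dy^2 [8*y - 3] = 0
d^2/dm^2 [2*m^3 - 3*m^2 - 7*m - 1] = 12*m - 6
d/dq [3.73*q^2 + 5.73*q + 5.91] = 7.46*q + 5.73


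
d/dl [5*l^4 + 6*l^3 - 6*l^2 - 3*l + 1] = 20*l^3 + 18*l^2 - 12*l - 3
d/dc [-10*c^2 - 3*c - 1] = -20*c - 3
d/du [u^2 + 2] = 2*u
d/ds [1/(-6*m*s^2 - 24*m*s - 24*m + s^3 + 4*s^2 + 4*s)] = (12*m*s + 24*m - 3*s^2 - 8*s - 4)/(6*m*s^2 + 24*m*s + 24*m - s^3 - 4*s^2 - 4*s)^2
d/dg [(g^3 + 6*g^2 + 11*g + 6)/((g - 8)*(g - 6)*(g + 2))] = 18*(-g^2 + 5*g + 13)/(g^4 - 28*g^3 + 292*g^2 - 1344*g + 2304)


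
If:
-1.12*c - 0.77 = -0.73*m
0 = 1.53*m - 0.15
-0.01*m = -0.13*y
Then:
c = -0.62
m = 0.10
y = 0.01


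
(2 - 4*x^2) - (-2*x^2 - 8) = 10 - 2*x^2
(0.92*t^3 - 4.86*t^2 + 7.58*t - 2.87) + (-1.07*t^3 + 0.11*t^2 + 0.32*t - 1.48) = -0.15*t^3 - 4.75*t^2 + 7.9*t - 4.35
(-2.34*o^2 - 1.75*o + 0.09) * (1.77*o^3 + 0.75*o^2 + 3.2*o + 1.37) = -4.1418*o^5 - 4.8525*o^4 - 8.6412*o^3 - 8.7383*o^2 - 2.1095*o + 0.1233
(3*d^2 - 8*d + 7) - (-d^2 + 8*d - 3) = 4*d^2 - 16*d + 10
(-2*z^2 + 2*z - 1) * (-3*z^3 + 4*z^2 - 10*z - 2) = 6*z^5 - 14*z^4 + 31*z^3 - 20*z^2 + 6*z + 2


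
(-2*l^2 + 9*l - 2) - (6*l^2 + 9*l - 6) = 4 - 8*l^2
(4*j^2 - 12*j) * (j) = 4*j^3 - 12*j^2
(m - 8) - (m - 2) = -6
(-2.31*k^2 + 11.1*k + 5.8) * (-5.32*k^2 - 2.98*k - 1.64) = 12.2892*k^4 - 52.1682*k^3 - 60.1456*k^2 - 35.488*k - 9.512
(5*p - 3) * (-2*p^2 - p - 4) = -10*p^3 + p^2 - 17*p + 12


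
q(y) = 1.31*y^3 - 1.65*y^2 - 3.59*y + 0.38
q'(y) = 3.93*y^2 - 3.3*y - 3.59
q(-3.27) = -51.33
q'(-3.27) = 49.22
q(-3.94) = -91.21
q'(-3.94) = 70.42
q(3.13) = 13.15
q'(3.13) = 24.58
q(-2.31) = -16.28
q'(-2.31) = 25.00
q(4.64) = 79.06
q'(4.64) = 65.71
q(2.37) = 0.04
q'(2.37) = 10.66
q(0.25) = -0.60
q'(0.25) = -4.17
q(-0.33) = 1.34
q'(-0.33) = -2.07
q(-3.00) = -39.07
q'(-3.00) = 41.68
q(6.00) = 202.40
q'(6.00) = 118.09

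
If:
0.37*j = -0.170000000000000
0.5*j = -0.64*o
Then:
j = -0.46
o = 0.36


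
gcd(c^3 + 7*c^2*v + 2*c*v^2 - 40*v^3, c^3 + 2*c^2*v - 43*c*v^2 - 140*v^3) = c^2 + 9*c*v + 20*v^2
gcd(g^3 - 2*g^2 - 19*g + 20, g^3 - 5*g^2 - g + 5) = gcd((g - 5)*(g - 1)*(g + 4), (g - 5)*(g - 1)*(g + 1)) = g^2 - 6*g + 5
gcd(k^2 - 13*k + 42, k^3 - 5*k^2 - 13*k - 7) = k - 7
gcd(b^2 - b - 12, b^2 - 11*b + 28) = b - 4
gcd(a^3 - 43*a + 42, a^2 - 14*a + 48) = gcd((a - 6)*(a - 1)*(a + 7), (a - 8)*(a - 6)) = a - 6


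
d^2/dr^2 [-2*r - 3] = 0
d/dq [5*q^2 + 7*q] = 10*q + 7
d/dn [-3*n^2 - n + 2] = -6*n - 1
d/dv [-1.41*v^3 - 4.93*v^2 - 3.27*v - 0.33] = -4.23*v^2 - 9.86*v - 3.27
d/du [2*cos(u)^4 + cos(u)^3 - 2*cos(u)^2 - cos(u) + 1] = sin(u)/4 - 3*sin(3*u)/4 - sin(4*u)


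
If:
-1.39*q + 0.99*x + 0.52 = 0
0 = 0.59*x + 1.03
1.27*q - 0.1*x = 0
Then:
No Solution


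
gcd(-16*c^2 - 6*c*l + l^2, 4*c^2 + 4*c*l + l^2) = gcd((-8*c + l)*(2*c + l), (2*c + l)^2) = 2*c + l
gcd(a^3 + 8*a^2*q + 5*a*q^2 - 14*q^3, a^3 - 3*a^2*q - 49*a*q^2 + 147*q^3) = a + 7*q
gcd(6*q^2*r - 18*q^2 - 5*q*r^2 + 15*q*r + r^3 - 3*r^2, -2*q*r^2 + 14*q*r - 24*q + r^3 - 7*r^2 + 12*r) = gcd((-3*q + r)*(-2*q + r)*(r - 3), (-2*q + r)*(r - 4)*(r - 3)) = 2*q*r - 6*q - r^2 + 3*r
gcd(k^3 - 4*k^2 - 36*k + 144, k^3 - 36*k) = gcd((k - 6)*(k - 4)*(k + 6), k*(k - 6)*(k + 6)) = k^2 - 36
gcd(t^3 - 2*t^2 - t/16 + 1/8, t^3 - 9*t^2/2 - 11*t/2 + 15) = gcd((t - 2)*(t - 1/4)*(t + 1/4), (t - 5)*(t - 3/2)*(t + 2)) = 1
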